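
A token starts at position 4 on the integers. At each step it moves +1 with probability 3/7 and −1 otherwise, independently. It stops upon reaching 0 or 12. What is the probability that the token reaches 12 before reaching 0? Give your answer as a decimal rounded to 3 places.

0.071

Let r = q/p = (4/7)/(3/7) = 4/3. The recurrence P(i) = p·P(i+1) + q·P(i−1) with P(0)=0, P(12)=1 gives P(i) = (1 − r^i)/(1 − r^12).
P(4) = (1 − (4/3)^4) / (1 − (4/3)^12) = 6561/92833 ≈ 0.071.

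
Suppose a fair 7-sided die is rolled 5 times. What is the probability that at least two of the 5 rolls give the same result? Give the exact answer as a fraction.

P(all 5 different) = 7/7 · 6/7 · ··· · 3/7 = 360/2401.
P(at least two equal) = 1 − 360/2401 = 2041/2401.

2041/2401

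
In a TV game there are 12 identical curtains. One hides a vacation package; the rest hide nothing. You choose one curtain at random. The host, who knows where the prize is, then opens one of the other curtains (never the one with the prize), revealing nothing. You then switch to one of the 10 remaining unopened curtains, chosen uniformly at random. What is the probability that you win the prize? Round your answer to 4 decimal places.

0.0917

Your original curtain holds the prize with probability 1/12, so the other 11 collectively hold it with probability 11/12.
The host can always find an empty curtain to open, so this doesn't change that 11/12; it is now spread over the 10 remaining unopened curtains.
P(win by switching) = (11/12) · (1/10) = 11/120 ≈ 0.0917.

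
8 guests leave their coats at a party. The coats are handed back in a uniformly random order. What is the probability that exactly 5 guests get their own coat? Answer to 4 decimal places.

0.0028

Choose which 5 of the 8 are fixed: C(8,5) = 56 ways.
The remaining 3 must have no fixed point: D(3) = 2.
P = 56·2/40320 = 1/360 ≈ 0.0028.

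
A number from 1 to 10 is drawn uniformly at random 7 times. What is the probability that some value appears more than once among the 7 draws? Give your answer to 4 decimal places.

0.9395

P(all 7 different) = 10/10 · 9/10 · ··· · 4/10 ≈ 0.0605.
P(at least two equal) = 1 − 0.0605 = 0.9395.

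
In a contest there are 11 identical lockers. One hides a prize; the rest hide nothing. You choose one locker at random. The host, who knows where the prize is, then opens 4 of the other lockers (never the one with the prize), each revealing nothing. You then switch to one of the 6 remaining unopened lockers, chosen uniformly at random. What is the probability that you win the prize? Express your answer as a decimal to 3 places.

Your original locker holds the prize with probability 1/11, so the other 10 collectively hold it with probability 10/11.
The host can always find 4 empty lockers to open, so the reveals don't change that 10/11; it is now spread over the 6 remaining unopened lockers.
P(win by switching) = (10/11) · (1/6) = 5/33 ≈ 0.152.

0.152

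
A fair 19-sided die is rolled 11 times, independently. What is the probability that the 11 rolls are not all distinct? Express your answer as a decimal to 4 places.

P(all 11 different) = 19/19 · 18/19 · ··· · 9/19 ≈ 0.0259.
P(at least two equal) = 1 − 0.0259 = 0.9741.

0.9741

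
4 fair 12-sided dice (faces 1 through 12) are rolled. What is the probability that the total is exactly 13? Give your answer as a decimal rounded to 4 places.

0.0106

There are 12^4 = 20736 equally likely outcomes.
The number of ordered 4-tuples from {1,…,12} summing to 13 is 220.
P(sum = 13) = 220/20736 = 55/5184 ≈ 0.0106.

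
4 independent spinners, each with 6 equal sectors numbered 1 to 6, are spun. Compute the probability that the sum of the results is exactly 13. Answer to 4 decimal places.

0.1080

There are 6^4 = 1296 equally likely outcomes.
The number of ordered 4-tuples from {1,…,6} summing to 13 is 140.
P(sum = 13) = 140/1296 = 35/324 ≈ 0.1080.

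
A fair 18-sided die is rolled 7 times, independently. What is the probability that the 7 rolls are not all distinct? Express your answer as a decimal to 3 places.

P(all 7 different) = 18/18 · 17/18 · ··· · 12/18 ≈ 0.262.
P(at least two equal) = 1 − 0.262 = 0.738.

0.738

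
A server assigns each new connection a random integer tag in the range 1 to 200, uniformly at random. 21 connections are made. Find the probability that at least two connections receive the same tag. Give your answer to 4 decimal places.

0.6631

It's easier to compute the probability that all 21 are distinct.
P(all distinct) = 200/200 · 199/200 · ··· · 180/200 ≈ 0.3369.
So the probability of at least one match is 1 − 0.3369 = 0.6631.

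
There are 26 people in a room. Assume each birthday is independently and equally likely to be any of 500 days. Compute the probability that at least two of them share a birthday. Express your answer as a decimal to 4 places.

It's easier to compute the probability that all 26 are distinct.
P(all distinct) = 500/500 · 499/500 · ··· · 475/500 ≈ 0.5162.
So the probability of at least one match is 1 − 0.5162 = 0.4838.

0.4838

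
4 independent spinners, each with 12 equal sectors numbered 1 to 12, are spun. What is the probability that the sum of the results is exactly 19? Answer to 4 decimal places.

0.0355

There are 12^4 = 20736 equally likely outcomes.
The number of ordered 4-tuples from {1,…,12} summing to 19 is 736.
P(sum = 19) = 736/20736 = 23/648 ≈ 0.0355.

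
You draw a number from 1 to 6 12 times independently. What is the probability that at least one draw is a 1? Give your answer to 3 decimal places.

P(no draw is a 1) = (5/6)^12 ≈ 0.112.
P(at least one) = 1 − 0.112 = 0.888.

0.888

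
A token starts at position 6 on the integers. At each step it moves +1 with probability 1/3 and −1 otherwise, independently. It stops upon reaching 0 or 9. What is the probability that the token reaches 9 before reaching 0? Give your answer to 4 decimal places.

0.1233

Let r = q/p = (2/3)/(1/3) = 2. The recurrence P(i) = p·P(i+1) + q·P(i−1) with P(0)=0, P(9)=1 gives P(i) = (1 − r^i)/(1 − r^9).
P(6) = (1 − (2)^6) / (1 − (2)^9) = 9/73 ≈ 0.1233.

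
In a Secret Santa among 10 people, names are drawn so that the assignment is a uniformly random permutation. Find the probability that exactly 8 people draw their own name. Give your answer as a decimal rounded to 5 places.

0.00001

Choose which 8 of the 10 are fixed: C(10,8) = 45 ways.
The remaining 2 must have no fixed point: D(2) = 1.
P = 45·1/3628800 = 1/80640 ≈ 0.00001.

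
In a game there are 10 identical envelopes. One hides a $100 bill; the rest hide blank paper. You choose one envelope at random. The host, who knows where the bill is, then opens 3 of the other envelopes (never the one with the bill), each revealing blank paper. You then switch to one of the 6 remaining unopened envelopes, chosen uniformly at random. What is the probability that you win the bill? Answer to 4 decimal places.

Your original envelope holds the bill with probability 1/10, so the other 9 collectively hold it with probability 9/10.
The host can always find 3 empty envelopes to open, so the reveals don't change that 9/10; it is now spread over the 6 remaining unopened envelopes.
P(win by switching) = (9/10) · (1/6) = 3/20 ≈ 0.1500.

0.1500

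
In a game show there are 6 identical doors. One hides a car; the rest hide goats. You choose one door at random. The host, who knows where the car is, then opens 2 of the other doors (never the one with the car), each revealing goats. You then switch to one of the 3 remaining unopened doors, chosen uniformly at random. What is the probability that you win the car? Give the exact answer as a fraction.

Your original door holds the car with probability 1/6, so the other 5 collectively hold it with probability 5/6.
The host can always find 2 empty doors to open, so the reveals don't change that 5/6; it is now spread over the 3 remaining unopened doors.
P(win by switching) = (5/6) · (1/3) = 5/18.

5/18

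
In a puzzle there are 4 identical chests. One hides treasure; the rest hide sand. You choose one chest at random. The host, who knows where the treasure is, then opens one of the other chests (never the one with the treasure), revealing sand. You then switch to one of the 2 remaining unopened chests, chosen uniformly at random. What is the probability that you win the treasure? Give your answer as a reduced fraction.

3/8

Your original chest holds the treasure with probability 1/4, so the other 3 collectively hold it with probability 3/4.
The host can always find an empty chest to open, so this doesn't change that 3/4; it is now spread over the 2 remaining unopened chests.
P(win by switching) = (3/4) · (1/2) = 3/8.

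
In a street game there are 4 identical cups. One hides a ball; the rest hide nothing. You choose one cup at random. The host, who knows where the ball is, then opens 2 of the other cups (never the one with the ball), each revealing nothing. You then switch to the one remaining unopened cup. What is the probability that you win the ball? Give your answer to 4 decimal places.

0.7500

Your original cup holds the ball with probability 1/4, so the other 3 collectively hold it with probability 3/4.
The host can always find 2 empty cups to open, so the reveals don't change that 3/4; it is now spread over the 1 remaining unopened cup.
P(win by switching) = (3/4) · (1/1) = 3/4 ≈ 0.7500.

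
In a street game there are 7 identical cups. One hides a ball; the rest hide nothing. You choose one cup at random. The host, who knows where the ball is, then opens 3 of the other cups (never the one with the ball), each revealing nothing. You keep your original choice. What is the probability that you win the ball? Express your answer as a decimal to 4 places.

0.1429

The host can always open 3 empty cups regardless of your choice, so the reveals give no information about your original cup.
P(win by staying) = 1/7 ≈ 0.1429.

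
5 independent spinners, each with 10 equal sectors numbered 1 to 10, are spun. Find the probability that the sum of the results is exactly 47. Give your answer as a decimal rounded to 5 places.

0.00035

There are 10^5 = 100000 equally likely outcomes.
The number of ordered 5-tuples from {1,…,10} summing to 47 is 35.
P(sum = 47) = 35/100000 = 7/20000 ≈ 0.00035.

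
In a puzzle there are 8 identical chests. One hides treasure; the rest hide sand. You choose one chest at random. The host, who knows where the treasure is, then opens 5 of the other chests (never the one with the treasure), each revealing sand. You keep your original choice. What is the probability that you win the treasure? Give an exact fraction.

The host can always open 5 empty chests regardless of your choice, so the reveals give no information about your original chest.
P(win by staying) = 1/8.

1/8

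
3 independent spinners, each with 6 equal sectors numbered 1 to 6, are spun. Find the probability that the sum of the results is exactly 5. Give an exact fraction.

There are 6^3 = 216 equally likely outcomes.
The number of ordered 3-tuples from {1,…,6} summing to 5 is 6.
P(sum = 5) = 6/216 = 1/36.

1/36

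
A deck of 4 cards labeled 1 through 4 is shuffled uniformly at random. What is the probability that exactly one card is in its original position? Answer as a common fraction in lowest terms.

Choose which one is fixed: C(4,1) = 4 ways.
The remaining 3 must have no fixed point: D(3) = 2.
P = 4·2/24 = 1/3.

1/3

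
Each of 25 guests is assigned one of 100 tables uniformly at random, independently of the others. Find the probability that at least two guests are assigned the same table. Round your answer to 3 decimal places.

It's easier to compute the probability that all 25 are distinct.
P(all distinct) = 100/100 · 99/100 · ··· · 76/100 ≈ 0.038.
So the probability of at least one match is 1 − 0.038 = 0.962.

0.962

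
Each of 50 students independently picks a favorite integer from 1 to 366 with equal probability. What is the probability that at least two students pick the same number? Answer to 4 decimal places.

0.9701

It's easier to compute the probability that all 50 are distinct.
P(all distinct) = 366/366 · 365/366 · ··· · 317/366 ≈ 0.0299.
So the probability of at least one match is 1 − 0.0299 = 0.9701.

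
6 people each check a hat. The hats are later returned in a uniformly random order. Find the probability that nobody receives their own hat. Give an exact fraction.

This is the derangement probability: permutations of 6 with no fixed point.
D(6) = 6! · (1 − 1/1! + 1/2! − ··· + (−1)^6/6!) = 265.
P = 265/720 = 53/144.

53/144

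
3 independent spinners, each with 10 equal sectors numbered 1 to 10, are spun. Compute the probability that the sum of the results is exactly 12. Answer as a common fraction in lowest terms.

There are 10^3 = 1000 equally likely outcomes.
The number of ordered 3-tuples from {1,…,10} summing to 12 is 55.
P(sum = 12) = 55/1000 = 11/200.

11/200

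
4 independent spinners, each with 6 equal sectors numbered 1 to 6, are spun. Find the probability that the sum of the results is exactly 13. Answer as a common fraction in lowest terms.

35/324

There are 6^4 = 1296 equally likely outcomes.
The number of ordered 4-tuples from {1,…,6} summing to 13 is 140.
P(sum = 13) = 140/1296 = 35/324.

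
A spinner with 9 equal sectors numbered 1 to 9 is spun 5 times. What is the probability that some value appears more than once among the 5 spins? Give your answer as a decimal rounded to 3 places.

P(all 5 different) = 9/9 · 8/9 · ··· · 5/9 ≈ 0.256.
P(at least two equal) = 1 − 0.256 = 0.744.

0.744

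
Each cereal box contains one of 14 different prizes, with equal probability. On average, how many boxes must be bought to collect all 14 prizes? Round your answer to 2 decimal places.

After i distinct types are collected, each trial gives a new one with probability (14−i)/14, so the expected wait for the next new type is 14/(14−i).
E = 14/14 + 14/13 + 14/12 + 14/11 + 14/10 + 14/9 + 14/8 + 14/7 + 14/6 + 14/5 + 14/4 + 14/3 + 14/2 + 14/1 = 1171733/25740 ≈ 45.52.

45.52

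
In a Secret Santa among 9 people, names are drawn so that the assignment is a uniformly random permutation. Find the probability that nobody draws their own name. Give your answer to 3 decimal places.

0.368

This is the derangement probability: permutations of 9 with no fixed point.
D(9) = 9! · (1 − 1/1! + 1/2! − ··· + (−1)^9/9!) = 133496.
P = 133496/362880 = 16687/45360 ≈ 0.368.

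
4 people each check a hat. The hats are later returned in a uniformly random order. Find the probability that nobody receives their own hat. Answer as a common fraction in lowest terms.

This is the derangement probability: permutations of 4 with no fixed point.
D(4) = 4! · (1 − 1/1! + 1/2! − ··· + (−1)^4/4!) = 9.
P = 9/24 = 3/8.

3/8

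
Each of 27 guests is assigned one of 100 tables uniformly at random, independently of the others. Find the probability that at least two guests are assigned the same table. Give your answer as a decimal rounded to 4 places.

0.9791

It's easier to compute the probability that all 27 are distinct.
P(all distinct) = 100/100 · 99/100 · ··· · 74/100 ≈ 0.0209.
So the probability of at least one match is 1 − 0.0209 = 0.9791.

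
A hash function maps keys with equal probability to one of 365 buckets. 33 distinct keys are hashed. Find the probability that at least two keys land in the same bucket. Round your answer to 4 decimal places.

0.7750

It's easier to compute the probability that all 33 are distinct.
P(all distinct) = 365/365 · 364/365 · ··· · 333/365 ≈ 0.2250.
So the probability of at least one match is 1 − 0.2250 = 0.7750.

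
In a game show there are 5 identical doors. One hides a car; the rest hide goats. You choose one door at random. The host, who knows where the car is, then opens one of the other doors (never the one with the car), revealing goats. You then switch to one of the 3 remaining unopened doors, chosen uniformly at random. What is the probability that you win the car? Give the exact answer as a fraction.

Your original door holds the car with probability 1/5, so the other 4 collectively hold it with probability 4/5.
The host can always find an empty door to open, so this doesn't change that 4/5; it is now spread over the 3 remaining unopened doors.
P(win by switching) = (4/5) · (1/3) = 4/15.

4/15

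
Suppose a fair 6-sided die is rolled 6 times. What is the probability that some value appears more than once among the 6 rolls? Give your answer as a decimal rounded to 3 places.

0.985

P(all 6 different) = 6/6 · 5/6 · ··· · 1/6 ≈ 0.015.
P(at least two equal) = 1 − 0.015 = 0.985.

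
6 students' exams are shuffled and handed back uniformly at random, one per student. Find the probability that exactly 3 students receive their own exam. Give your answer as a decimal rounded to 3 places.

Choose which 3 of the 6 are fixed: C(6,3) = 20 ways.
The remaining 3 must have no fixed point: D(3) = 2.
P = 20·2/720 = 1/18 ≈ 0.056.

0.056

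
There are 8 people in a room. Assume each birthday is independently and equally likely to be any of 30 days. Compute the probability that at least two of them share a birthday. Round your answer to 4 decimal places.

0.6403

It's easier to compute the probability that all 8 are distinct.
P(all distinct) = 30/30 · 29/30 · ··· · 23/30 ≈ 0.3597.
So the probability of at least one match is 1 − 0.3597 = 0.6403.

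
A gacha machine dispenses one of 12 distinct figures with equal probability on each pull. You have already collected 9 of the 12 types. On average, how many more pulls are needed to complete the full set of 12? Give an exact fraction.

22

Starting from 9 distinct types, each trial gives a new one with probability (12−i)/12 when i types are held, so the wait for the next new type is 12/(12−i).
E = 12/3 + 12/2 + 12/1 = 22.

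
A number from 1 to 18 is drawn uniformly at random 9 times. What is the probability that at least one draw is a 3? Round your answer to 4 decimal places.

P(no draw is a 3) = (17/18)^9 ≈ 0.5978.
P(at least one) = 1 − 0.5978 = 0.4022.

0.4022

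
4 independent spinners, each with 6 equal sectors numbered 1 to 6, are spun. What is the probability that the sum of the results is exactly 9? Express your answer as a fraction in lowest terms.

7/162

There are 6^4 = 1296 equally likely outcomes.
The number of ordered 4-tuples from {1,…,6} summing to 9 is 56.
P(sum = 9) = 56/1296 = 7/162.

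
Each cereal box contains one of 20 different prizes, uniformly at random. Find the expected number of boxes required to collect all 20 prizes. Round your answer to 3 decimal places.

71.955

After i distinct types are collected, each trial gives a new one with probability (20−i)/20, so the expected wait for the next new type is 20/(20−i).
E = 20/20 + 20/19 + 20/18 + 20/17 + 20/16 + 20/15 + 20/14 + 20/13 + 20/12 + 20/11 + 20/10 + 20/9 + 20/8 + 20/7 + 20/6 + 20/5 + 20/4 + 20/3 + 20/2 + 20/1 = 279175675/3879876 ≈ 71.955.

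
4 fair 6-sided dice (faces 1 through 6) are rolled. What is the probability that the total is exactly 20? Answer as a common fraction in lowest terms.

35/1296

There are 6^4 = 1296 equally likely outcomes.
The number of ordered 4-tuples from {1,…,6} summing to 20 is 35.
P(sum = 20) = 35/1296.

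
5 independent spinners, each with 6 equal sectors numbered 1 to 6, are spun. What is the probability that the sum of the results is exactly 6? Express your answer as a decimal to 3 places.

There are 6^5 = 7776 equally likely outcomes.
The number of ordered 5-tuples from {1,…,6} summing to 6 is 5.
P(sum = 6) = 5/7776 ≈ 0.001.

0.001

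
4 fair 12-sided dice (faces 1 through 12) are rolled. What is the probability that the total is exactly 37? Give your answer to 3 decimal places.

There are 12^4 = 20736 equally likely outcomes.
The number of ordered 4-tuples from {1,…,12} summing to 37 is 364.
P(sum = 37) = 364/20736 = 91/5184 ≈ 0.018.

0.018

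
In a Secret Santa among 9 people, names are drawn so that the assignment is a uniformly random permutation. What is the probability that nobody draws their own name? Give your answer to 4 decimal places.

0.3679

This is the derangement probability: permutations of 9 with no fixed point.
D(9) = 9! · (1 − 1/1! + 1/2! − ··· + (−1)^9/9!) = 133496.
P = 133496/362880 = 16687/45360 ≈ 0.3679.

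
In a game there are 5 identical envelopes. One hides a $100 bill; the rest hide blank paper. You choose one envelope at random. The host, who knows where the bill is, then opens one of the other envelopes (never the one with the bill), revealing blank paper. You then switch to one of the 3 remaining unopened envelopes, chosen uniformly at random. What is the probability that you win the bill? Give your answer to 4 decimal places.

Your original envelope holds the bill with probability 1/5, so the other 4 collectively hold it with probability 4/5.
The host can always find an empty envelope to open, so this doesn't change that 4/5; it is now spread over the 3 remaining unopened envelopes.
P(win by switching) = (4/5) · (1/3) = 4/15 ≈ 0.2667.

0.2667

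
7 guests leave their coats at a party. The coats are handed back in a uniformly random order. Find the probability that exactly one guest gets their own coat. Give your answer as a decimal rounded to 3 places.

0.368

Choose which one is fixed: C(7,1) = 7 ways.
The remaining 6 must have no fixed point: D(6) = 265.
P = 7·265/5040 = 53/144 ≈ 0.368.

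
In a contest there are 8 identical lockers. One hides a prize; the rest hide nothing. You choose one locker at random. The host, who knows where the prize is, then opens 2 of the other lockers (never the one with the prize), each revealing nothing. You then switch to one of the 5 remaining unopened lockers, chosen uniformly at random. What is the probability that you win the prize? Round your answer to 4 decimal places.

0.1750

Your original locker holds the prize with probability 1/8, so the other 7 collectively hold it with probability 7/8.
The host can always find 2 empty lockers to open, so the reveals don't change that 7/8; it is now spread over the 5 remaining unopened lockers.
P(win by switching) = (7/8) · (1/5) = 7/40 ≈ 0.1750.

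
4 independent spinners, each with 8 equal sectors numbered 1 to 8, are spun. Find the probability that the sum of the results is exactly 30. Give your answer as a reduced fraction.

5/2048

There are 8^4 = 4096 equally likely outcomes.
The number of ordered 4-tuples from {1,…,8} summing to 30 is 10.
P(sum = 30) = 10/4096 = 5/2048.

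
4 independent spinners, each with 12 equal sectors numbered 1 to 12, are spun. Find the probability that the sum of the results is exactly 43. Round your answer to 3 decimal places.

There are 12^4 = 20736 equally likely outcomes.
The number of ordered 4-tuples from {1,…,12} summing to 43 is 56.
P(sum = 43) = 56/20736 = 7/2592 ≈ 0.003.

0.003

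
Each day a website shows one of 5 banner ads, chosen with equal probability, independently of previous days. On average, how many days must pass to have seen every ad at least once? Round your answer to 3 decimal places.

11.417

After i distinct types are collected, each trial gives a new one with probability (5−i)/5, so the expected wait for the next new type is 5/(5−i).
E = 5/5 + 5/4 + 5/3 + 5/2 + 5/1 = 137/12 ≈ 11.417.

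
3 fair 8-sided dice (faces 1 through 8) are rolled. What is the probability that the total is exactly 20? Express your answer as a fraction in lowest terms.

15/512

There are 8^3 = 512 equally likely outcomes.
The number of ordered 3-tuples from {1,…,8} summing to 20 is 15.
P(sum = 20) = 15/512.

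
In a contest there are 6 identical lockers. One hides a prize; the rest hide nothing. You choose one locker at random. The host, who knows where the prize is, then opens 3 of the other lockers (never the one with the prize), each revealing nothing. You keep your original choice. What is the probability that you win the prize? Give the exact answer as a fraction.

The host can always open 3 empty lockers regardless of your choice, so the reveals give no information about your original locker.
P(win by staying) = 1/6.

1/6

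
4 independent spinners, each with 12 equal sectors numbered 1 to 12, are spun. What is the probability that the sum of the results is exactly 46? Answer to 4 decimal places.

0.0005

There are 12^4 = 20736 equally likely outcomes.
The number of ordered 4-tuples from {1,…,12} summing to 46 is 10.
P(sum = 46) = 10/20736 = 5/10368 ≈ 0.0005.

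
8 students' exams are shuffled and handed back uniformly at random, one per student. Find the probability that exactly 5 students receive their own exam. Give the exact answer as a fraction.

Choose which 5 of the 8 are fixed: C(8,5) = 56 ways.
The remaining 3 must have no fixed point: D(3) = 2.
P = 56·2/40320 = 1/360.

1/360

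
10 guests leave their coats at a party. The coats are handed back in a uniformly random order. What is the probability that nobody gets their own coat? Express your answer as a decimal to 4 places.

This is the derangement probability: permutations of 10 with no fixed point.
D(10) = 10! · (1 − 1/1! + 1/2! − ··· + (−1)^10/10!) = 1334961.
P = 1334961/3628800 = 16481/44800 ≈ 0.3679.

0.3679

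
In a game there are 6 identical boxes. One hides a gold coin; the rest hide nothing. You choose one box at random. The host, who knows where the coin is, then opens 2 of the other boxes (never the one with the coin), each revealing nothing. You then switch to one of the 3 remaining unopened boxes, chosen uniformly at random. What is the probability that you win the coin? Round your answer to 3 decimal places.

Your original box holds the coin with probability 1/6, so the other 5 collectively hold it with probability 5/6.
The host can always find 2 empty boxes to open, so the reveals don't change that 5/6; it is now spread over the 3 remaining unopened boxes.
P(win by switching) = (5/6) · (1/3) = 5/18 ≈ 0.278.

0.278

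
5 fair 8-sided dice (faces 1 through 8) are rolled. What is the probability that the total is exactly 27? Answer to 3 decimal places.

0.053

There are 8^5 = 32768 equally likely outcomes.
The number of ordered 5-tuples from {1,…,8} summing to 27 is 1750.
P(sum = 27) = 1750/32768 = 875/16384 ≈ 0.053.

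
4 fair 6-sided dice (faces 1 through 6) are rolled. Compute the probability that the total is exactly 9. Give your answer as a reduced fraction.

There are 6^4 = 1296 equally likely outcomes.
The number of ordered 4-tuples from {1,…,6} summing to 9 is 56.
P(sum = 9) = 56/1296 = 7/162.

7/162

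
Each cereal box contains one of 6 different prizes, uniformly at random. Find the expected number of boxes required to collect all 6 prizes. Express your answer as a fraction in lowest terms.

147/10

After i distinct types are collected, each trial gives a new one with probability (6−i)/6, so the expected wait for the next new type is 6/(6−i).
E = 6/6 + 6/5 + 6/4 + 6/3 + 6/2 + 6/1 = 147/10.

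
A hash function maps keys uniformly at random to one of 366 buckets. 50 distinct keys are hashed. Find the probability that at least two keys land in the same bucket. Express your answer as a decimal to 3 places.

0.970

It's easier to compute the probability that all 50 are distinct.
P(all distinct) = 366/366 · 365/366 · ··· · 317/366 ≈ 0.030.
So the probability of at least one match is 1 − 0.030 = 0.970.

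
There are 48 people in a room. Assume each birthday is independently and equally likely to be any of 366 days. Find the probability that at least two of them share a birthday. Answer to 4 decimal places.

It's easier to compute the probability that all 48 are distinct.
P(all distinct) = 366/366 · 365/366 · ··· · 319/366 ≈ 0.0398.
So the probability of at least one match is 1 − 0.0398 = 0.9602.

0.9602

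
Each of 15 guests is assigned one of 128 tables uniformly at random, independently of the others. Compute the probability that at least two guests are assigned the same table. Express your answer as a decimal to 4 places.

It's easier to compute the probability that all 15 are distinct.
P(all distinct) = 128/128 · 127/128 · ··· · 114/128 ≈ 0.4261.
So the probability of at least one match is 1 − 0.4261 = 0.5739.

0.5739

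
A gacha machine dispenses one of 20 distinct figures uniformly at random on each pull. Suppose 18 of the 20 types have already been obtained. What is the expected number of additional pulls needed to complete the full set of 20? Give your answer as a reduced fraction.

Starting from 18 distinct types, each trial gives a new one with probability (20−i)/20 when i types are held, so the wait for the next new type is 20/(20−i).
E = 20/2 + 20/1 = 30.

30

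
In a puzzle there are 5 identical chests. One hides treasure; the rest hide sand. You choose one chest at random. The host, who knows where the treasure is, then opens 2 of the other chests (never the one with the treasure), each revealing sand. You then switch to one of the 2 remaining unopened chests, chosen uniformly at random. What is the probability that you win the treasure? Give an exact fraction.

2/5

Your original chest holds the treasure with probability 1/5, so the other 4 collectively hold it with probability 4/5.
The host can always find 2 empty chests to open, so the reveals don't change that 4/5; it is now spread over the 2 remaining unopened chests.
P(win by switching) = (4/5) · (1/2) = 2/5.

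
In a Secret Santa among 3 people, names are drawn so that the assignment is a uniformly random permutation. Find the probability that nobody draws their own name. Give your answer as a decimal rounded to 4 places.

This is the derangement probability: permutations of 3 with no fixed point.
D(3) = 3! · (1 − 1/1! + 1/2! − ··· + (−1)^3/3!) = 2.
P = 2/6 = 1/3 ≈ 0.3333.

0.3333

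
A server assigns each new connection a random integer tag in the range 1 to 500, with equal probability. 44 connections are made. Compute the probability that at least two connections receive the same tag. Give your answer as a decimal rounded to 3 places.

0.858

It's easier to compute the probability that all 44 are distinct.
P(all distinct) = 500/500 · 499/500 · ··· · 457/500 ≈ 0.142.
So the probability of at least one match is 1 − 0.142 = 0.858.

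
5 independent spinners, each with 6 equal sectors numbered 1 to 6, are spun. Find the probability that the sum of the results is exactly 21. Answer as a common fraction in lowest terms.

There are 6^5 = 7776 equally likely outcomes.
The number of ordered 5-tuples from {1,…,6} summing to 21 is 540.
P(sum = 21) = 540/7776 = 5/72.

5/72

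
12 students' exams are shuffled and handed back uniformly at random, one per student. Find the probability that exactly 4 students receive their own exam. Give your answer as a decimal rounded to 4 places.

0.0153

Choose which 4 of the 12 are fixed: C(12,4) = 495 ways.
The remaining 8 must have no fixed point: D(8) = 14833.
P = 495·14833/479001600 = 2119/138240 ≈ 0.0153.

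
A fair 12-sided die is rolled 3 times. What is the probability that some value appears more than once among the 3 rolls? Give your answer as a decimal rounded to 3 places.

0.236

P(all 3 different) = 12/12 · 11/12 · ··· · 10/12 ≈ 0.764.
P(at least two equal) = 1 − 0.764 = 0.236.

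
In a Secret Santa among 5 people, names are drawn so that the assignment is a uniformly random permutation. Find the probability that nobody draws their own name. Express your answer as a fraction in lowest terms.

11/30

This is the derangement probability: permutations of 5 with no fixed point.
D(5) = 5! · (1 − 1/1! + 1/2! − ··· + (−1)^5/5!) = 44.
P = 44/120 = 11/30.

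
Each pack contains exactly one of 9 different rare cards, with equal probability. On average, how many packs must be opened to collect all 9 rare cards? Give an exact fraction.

7129/280

After i distinct types are collected, each trial gives a new one with probability (9−i)/9, so the expected wait for the next new type is 9/(9−i).
E = 9/9 + 9/8 + 9/7 + 9/6 + 9/5 + 9/4 + 9/3 + 9/2 + 9/1 = 7129/280.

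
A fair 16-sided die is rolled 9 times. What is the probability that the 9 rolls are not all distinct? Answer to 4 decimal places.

P(all 9 different) = 16/16 · 15/16 · ··· · 8/16 ≈ 0.0604.
P(at least two equal) = 1 − 0.0604 = 0.9396.

0.9396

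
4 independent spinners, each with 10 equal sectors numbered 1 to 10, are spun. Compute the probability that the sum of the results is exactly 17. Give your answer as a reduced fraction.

There are 10^4 = 10000 equally likely outcomes.
The number of ordered 4-tuples from {1,…,10} summing to 17 is 480.
P(sum = 17) = 480/10000 = 6/125.

6/125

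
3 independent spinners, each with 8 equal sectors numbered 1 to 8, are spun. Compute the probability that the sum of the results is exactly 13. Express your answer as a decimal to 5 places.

0.09375

There are 8^3 = 512 equally likely outcomes.
The number of ordered 3-tuples from {1,…,8} summing to 13 is 48.
P(sum = 13) = 48/512 = 3/32 ≈ 0.09375.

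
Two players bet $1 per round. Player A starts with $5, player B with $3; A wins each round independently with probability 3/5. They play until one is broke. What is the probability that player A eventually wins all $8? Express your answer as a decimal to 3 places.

0.904

Let r = q/p = (2/5)/(3/5) = 2/3. The recurrence P(i) = p·P(i+1) + q·P(i−1) with P(0)=0, P(8)=1 gives P(i) = (1 − r^i)/(1 − r^8).
P(5) = (1 − (2/3)^5) / (1 − (2/3)^8) = 5697/6305 ≈ 0.904.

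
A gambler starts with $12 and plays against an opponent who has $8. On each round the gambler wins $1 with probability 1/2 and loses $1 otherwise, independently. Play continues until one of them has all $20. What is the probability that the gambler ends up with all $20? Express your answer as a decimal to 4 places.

0.6000

With a fair step, P(i) = ½P(i−1) + ½P(i+1) with P(0)=0, P(20)=1 has the linear solution P(i) = i/20.
P(12) = 12/20 = 3/5 ≈ 0.6000.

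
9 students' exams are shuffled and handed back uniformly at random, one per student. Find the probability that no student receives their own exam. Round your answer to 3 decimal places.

This is the derangement probability: permutations of 9 with no fixed point.
D(9) = 9! · (1 − 1/1! + 1/2! − ··· + (−1)^9/9!) = 133496.
P = 133496/362880 = 16687/45360 ≈ 0.368.

0.368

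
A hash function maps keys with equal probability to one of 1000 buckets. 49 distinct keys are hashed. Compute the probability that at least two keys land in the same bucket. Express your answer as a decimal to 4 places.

It's easier to compute the probability that all 49 are distinct.
P(all distinct) = 1000/1000 · 999/1000 · ··· · 952/1000 ≈ 0.3026.
So the probability of at least one match is 1 − 0.3026 = 0.6974.

0.6974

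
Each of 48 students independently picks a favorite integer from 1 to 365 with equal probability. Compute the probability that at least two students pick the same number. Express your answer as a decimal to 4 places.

0.9606

It's easier to compute the probability that all 48 are distinct.
P(all distinct) = 365/365 · 364/365 · ··· · 318/365 ≈ 0.0394.
So the probability of at least one match is 1 − 0.0394 = 0.9606.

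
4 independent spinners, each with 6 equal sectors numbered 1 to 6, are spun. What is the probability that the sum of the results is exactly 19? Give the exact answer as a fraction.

7/162

There are 6^4 = 1296 equally likely outcomes.
The number of ordered 4-tuples from {1,…,6} summing to 19 is 56.
P(sum = 19) = 56/1296 = 7/162.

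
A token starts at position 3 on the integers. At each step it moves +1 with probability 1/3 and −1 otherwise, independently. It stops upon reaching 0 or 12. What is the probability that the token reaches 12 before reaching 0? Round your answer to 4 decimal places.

0.0017

Let r = q/p = (2/3)/(1/3) = 2. The recurrence P(i) = p·P(i+1) + q·P(i−1) with P(0)=0, P(12)=1 gives P(i) = (1 − r^i)/(1 − r^12).
P(3) = (1 − (2)^3) / (1 − (2)^12) = 1/585 ≈ 0.0017.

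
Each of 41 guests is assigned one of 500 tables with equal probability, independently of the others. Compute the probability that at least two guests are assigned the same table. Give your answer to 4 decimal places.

0.8148

It's easier to compute the probability that all 41 are distinct.
P(all distinct) = 500/500 · 499/500 · ··· · 460/500 ≈ 0.1852.
So the probability of at least one match is 1 − 0.1852 = 0.8148.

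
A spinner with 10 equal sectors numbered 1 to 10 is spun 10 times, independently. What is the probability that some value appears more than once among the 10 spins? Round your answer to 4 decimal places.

P(all 10 different) = 10/10 · 9/10 · ··· · 1/10 ≈ 0.0004.
P(at least two equal) = 1 − 0.0004 = 0.9996.

0.9996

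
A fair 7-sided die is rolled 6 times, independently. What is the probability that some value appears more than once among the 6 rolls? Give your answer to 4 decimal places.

0.9572

P(all 6 different) = 7/7 · 6/7 · ··· · 2/7 ≈ 0.0428.
P(at least two equal) = 1 − 0.0428 = 0.9572.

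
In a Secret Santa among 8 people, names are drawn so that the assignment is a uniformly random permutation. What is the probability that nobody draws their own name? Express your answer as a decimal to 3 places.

0.368

This is the derangement probability: permutations of 8 with no fixed point.
D(8) = 8! · (1 − 1/1! + 1/2! − ··· + (−1)^8/8!) = 14833.
P = 14833/40320 = 2119/5760 ≈ 0.368.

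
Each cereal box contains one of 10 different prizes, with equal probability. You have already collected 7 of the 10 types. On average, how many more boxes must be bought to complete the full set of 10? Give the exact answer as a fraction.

55/3

Starting from 7 distinct types, each trial gives a new one with probability (10−i)/10 when i types are held, so the wait for the next new type is 10/(10−i).
E = 10/3 + 10/2 + 10/1 = 55/3.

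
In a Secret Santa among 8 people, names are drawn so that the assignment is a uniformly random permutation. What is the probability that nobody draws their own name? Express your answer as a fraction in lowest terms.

This is the derangement probability: permutations of 8 with no fixed point.
D(8) = 8! · (1 − 1/1! + 1/2! − ··· + (−1)^8/8!) = 14833.
P = 14833/40320 = 2119/5760.

2119/5760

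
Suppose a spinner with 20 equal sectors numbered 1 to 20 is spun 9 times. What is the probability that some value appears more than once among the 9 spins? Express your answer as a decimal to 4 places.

P(all 9 different) = 20/20 · 19/20 · ··· · 12/20 ≈ 0.1190.
P(at least two equal) = 1 − 0.1190 = 0.8810.

0.8810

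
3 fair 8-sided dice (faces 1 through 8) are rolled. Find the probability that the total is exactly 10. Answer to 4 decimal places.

0.0703

There are 8^3 = 512 equally likely outcomes.
The number of ordered 3-tuples from {1,…,8} summing to 10 is 36.
P(sum = 10) = 36/512 = 9/128 ≈ 0.0703.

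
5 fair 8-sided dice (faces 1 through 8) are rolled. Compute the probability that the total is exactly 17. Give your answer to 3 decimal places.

There are 8^5 = 32768 equally likely outcomes.
The number of ordered 5-tuples from {1,…,8} summing to 17 is 1470.
P(sum = 17) = 1470/32768 = 735/16384 ≈ 0.045.

0.045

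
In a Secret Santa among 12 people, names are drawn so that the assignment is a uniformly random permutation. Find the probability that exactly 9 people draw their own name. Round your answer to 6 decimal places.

0.000001

Choose which 9 of the 12 are fixed: C(12,9) = 220 ways.
The remaining 3 must have no fixed point: D(3) = 2.
P = 220·2/479001600 = 1/1088640 ≈ 0.000001.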